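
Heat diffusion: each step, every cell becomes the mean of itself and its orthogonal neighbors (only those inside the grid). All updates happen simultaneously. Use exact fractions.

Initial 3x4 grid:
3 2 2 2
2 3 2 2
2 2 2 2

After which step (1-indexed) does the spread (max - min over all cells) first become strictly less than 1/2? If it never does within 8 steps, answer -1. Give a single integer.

Step 1: max=5/2, min=2, spread=1/2
Step 2: max=22/9, min=2, spread=4/9
  -> spread < 1/2 first at step 2
Step 3: max=16709/7200, min=813/400, spread=83/288
Step 4: max=149969/64800, min=14791/7200, spread=337/1296
Step 5: max=8836021/3888000, min=999551/480000, spread=7396579/38880000
Step 6: max=526862039/233280000, min=27143273/12960000, spread=61253/373248
Step 7: max=31343141401/13996800000, min=1641478057/777600000, spread=14372291/111974400
Step 8: max=1871350572059/839808000000, min=98947492163/46656000000, spread=144473141/1343692800

Answer: 2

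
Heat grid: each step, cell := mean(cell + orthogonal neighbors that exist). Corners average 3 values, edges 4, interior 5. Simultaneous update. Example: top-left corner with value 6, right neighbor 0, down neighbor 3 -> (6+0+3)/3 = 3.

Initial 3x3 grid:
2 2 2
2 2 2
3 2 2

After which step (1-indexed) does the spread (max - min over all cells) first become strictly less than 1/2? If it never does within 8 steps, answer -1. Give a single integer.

Step 1: max=7/3, min=2, spread=1/3
  -> spread < 1/2 first at step 1
Step 2: max=41/18, min=2, spread=5/18
Step 3: max=473/216, min=2, spread=41/216
Step 4: max=28051/12960, min=731/360, spread=347/2592
Step 5: max=1662137/777600, min=7357/3600, spread=2921/31104
Step 6: max=99140539/46656000, min=889483/432000, spread=24611/373248
Step 7: max=5917442033/2799360000, min=20096741/9720000, spread=207329/4478976
Step 8: max=353953152451/167961600000, min=1075601599/518400000, spread=1746635/53747712

Answer: 1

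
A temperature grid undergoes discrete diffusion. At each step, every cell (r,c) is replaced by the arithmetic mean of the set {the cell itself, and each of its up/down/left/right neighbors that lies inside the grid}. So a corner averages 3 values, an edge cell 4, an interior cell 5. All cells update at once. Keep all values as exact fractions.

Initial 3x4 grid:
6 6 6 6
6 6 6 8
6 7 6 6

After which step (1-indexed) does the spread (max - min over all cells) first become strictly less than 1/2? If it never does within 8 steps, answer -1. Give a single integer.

Answer: 3

Derivation:
Step 1: max=20/3, min=6, spread=2/3
Step 2: max=787/120, min=6, spread=67/120
Step 3: max=874/135, min=1091/180, spread=223/540
  -> spread < 1/2 first at step 3
Step 4: max=415681/64800, min=32953/5400, spread=4049/12960
Step 5: max=24850409/3888000, min=662129/108000, spread=202753/777600
Step 6: max=1484533351/233280000, min=59848999/9720000, spread=385259/1866240
Step 7: max=88818959909/13996800000, min=3601785091/583200000, spread=95044709/559872000
Step 8: max=5315424336031/839808000000, min=24075315341/3888000000, spread=921249779/6718464000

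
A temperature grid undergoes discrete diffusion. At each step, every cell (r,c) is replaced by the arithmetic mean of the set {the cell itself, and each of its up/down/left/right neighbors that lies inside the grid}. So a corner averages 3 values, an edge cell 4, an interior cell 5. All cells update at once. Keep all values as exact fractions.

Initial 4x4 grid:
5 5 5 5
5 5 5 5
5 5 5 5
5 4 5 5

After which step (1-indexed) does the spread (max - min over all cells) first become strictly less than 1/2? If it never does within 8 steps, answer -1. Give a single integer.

Answer: 1

Derivation:
Step 1: max=5, min=14/3, spread=1/3
  -> spread < 1/2 first at step 1
Step 2: max=5, min=569/120, spread=31/120
Step 3: max=5, min=5189/1080, spread=211/1080
Step 4: max=5, min=523157/108000, spread=16843/108000
Step 5: max=44921/9000, min=4721357/972000, spread=130111/972000
Step 6: max=2692841/540000, min=142157633/29160000, spread=3255781/29160000
Step 7: max=2688893/540000, min=4273646309/874800000, spread=82360351/874800000
Step 8: max=483493559/97200000, min=128468683109/26244000000, spread=2074577821/26244000000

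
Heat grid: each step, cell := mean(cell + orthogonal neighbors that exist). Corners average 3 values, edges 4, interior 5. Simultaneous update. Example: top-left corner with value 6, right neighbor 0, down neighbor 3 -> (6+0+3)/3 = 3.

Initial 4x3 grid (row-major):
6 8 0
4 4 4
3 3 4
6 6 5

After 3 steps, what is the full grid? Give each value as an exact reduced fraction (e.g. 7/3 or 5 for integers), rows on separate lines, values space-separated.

Answer: 3457/720 3519/800 1501/360
10807/2400 8711/2000 4741/1200
10807/2400 8581/2000 2533/600
659/144 5521/1200 161/36

Derivation:
After step 1:
  6 9/2 4
  17/4 23/5 3
  4 4 4
  5 5 5
After step 2:
  59/12 191/40 23/6
  377/80 407/100 39/10
  69/16 108/25 4
  14/3 19/4 14/3
After step 3:
  3457/720 3519/800 1501/360
  10807/2400 8711/2000 4741/1200
  10807/2400 8581/2000 2533/600
  659/144 5521/1200 161/36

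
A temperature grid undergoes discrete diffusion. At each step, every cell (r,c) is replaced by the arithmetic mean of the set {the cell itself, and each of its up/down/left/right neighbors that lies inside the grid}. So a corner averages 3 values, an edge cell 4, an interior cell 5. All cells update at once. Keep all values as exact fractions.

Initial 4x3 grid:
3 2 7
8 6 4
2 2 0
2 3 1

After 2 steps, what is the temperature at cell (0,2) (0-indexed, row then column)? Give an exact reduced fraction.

Answer: 157/36

Derivation:
Step 1: cell (0,2) = 13/3
Step 2: cell (0,2) = 157/36
Full grid after step 2:
  163/36 527/120 157/36
  1019/240 41/10 221/60
  791/240 57/20 149/60
  47/18 31/15 61/36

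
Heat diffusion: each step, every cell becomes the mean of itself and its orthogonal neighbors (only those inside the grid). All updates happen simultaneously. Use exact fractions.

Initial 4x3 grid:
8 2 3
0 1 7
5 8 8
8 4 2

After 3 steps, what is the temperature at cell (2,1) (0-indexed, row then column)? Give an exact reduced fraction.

Step 1: cell (2,1) = 26/5
Step 2: cell (2,1) = 129/25
Step 3: cell (2,1) = 29579/6000
Full grid after step 3:
  7901/2160 27443/7200 1481/360
  29483/7200 25739/6000 903/200
  35023/7200 29579/6000 18449/3600
  11257/2160 38453/7200 5741/1080

Answer: 29579/6000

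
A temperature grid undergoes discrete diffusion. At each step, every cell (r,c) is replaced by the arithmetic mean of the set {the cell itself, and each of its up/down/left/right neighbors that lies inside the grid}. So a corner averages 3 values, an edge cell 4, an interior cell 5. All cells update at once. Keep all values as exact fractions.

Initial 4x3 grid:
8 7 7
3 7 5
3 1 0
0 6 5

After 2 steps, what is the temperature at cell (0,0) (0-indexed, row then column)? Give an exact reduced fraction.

Answer: 37/6

Derivation:
Step 1: cell (0,0) = 6
Step 2: cell (0,0) = 37/6
Full grid after step 2:
  37/6 1451/240 55/9
  22/5 101/20 553/120
  67/20 31/10 437/120
  31/12 49/15 113/36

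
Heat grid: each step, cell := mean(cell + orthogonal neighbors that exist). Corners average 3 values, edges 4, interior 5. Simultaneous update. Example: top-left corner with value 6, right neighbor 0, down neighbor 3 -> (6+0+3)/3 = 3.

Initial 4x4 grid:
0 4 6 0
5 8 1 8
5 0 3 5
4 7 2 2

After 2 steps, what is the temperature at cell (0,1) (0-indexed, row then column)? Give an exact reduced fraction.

Step 1: cell (0,1) = 9/2
Step 2: cell (0,1) = 277/80
Full grid after step 2:
  4 277/80 1027/240 131/36
  73/20 112/25 69/20 67/15
  269/60 343/100 4 33/10
  145/36 1001/240 239/80 11/3

Answer: 277/80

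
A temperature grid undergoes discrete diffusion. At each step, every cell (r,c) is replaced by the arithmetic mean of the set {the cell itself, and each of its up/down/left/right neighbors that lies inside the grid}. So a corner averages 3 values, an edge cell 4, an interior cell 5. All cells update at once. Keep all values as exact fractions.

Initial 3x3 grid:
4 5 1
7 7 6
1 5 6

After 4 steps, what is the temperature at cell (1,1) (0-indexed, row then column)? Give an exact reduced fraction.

Answer: 353831/72000

Derivation:
Step 1: cell (1,1) = 6
Step 2: cell (1,1) = 99/20
Step 3: cell (1,1) = 6073/1200
Step 4: cell (1,1) = 353831/72000
Full grid after step 4:
  31421/6480 845563/172800 41773/8640
  856013/172800 353831/72000 26959/5400
  63937/12960 290371/57600 130069/25920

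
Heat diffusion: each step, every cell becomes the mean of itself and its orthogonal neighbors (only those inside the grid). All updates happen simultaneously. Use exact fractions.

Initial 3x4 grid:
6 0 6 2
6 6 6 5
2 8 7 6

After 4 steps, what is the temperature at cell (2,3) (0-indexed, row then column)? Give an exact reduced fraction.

Step 1: cell (2,3) = 6
Step 2: cell (2,3) = 35/6
Step 3: cell (2,3) = 827/144
Step 4: cell (2,3) = 26587/4800
Full grid after step 4:
  51257/10800 170129/36000 519277/108000 621949/129600
  1079909/216000 462721/90000 1861159/360000 4506281/864000
  86273/16200 588637/108000 67253/12000 26587/4800

Answer: 26587/4800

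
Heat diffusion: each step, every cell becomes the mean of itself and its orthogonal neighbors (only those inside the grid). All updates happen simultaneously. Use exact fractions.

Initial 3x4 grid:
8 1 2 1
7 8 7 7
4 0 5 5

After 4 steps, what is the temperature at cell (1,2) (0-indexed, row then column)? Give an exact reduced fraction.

Answer: 34181/7500

Derivation:
Step 1: cell (1,2) = 29/5
Step 2: cell (1,2) = 112/25
Step 3: cell (1,2) = 2381/500
Step 4: cell (1,2) = 34181/7500
Full grid after step 4:
  650713/129600 504919/108000 487129/108000 140017/32400
  470773/96000 194407/40000 34181/7500 333451/72000
  637313/129600 509669/108000 518879/108000 152867/32400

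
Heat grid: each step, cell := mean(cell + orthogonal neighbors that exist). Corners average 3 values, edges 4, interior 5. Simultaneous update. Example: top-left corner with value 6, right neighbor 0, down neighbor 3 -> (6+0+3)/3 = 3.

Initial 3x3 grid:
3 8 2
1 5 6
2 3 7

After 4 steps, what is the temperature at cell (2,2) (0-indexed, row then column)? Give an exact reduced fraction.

Step 1: cell (2,2) = 16/3
Step 2: cell (2,2) = 175/36
Step 3: cell (2,2) = 10061/2160
Step 4: cell (2,2) = 581587/129600
Full grid after step 4:
  170729/43200 1880077/432000 302981/64800
  1093843/288000 756649/180000 501113/108000
  39851/10800 3543779/864000 581587/129600

Answer: 581587/129600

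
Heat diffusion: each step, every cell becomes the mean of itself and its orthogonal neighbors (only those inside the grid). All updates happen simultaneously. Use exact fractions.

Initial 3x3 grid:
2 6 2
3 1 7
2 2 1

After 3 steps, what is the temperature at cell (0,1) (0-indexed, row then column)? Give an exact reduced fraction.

Answer: 45611/14400

Derivation:
Step 1: cell (0,1) = 11/4
Step 2: cell (0,1) = 913/240
Step 3: cell (0,1) = 45611/14400
Full grid after step 3:
  6883/2160 45611/14400 147/40
  513/200 4733/1500 44311/14400
  2749/1080 17593/7200 6473/2160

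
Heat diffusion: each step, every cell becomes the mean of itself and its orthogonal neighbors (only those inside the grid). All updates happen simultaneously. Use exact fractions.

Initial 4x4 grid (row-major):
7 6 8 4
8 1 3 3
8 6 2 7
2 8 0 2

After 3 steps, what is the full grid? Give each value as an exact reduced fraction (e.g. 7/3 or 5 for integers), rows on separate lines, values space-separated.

After step 1:
  7 11/2 21/4 5
  6 24/5 17/5 17/4
  6 5 18/5 7/2
  6 4 3 3
After step 2:
  37/6 451/80 383/80 29/6
  119/20 247/50 213/50 323/80
  23/4 117/25 37/10 287/80
  16/3 9/2 17/5 19/6
After step 3:
  4261/720 12919/2400 11711/2400 1639/360
  3421/600 10187/2000 869/200 10031/2400
  3257/600 2357/500 7851/2000 1739/480
  187/36 2687/600 443/120 2437/720

Answer: 4261/720 12919/2400 11711/2400 1639/360
3421/600 10187/2000 869/200 10031/2400
3257/600 2357/500 7851/2000 1739/480
187/36 2687/600 443/120 2437/720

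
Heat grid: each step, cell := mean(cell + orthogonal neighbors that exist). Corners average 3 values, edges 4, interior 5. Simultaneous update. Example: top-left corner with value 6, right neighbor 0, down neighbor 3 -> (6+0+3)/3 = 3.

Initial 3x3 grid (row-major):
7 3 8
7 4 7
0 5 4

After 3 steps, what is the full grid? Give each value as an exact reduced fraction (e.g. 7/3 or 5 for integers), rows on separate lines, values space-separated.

Answer: 1409/270 38527/7200 451/80
33877/7200 2529/500 75379/14400
3169/720 64729/14400 2663/540

Derivation:
After step 1:
  17/3 11/2 6
  9/2 26/5 23/4
  4 13/4 16/3
After step 2:
  47/9 671/120 23/4
  581/120 121/25 1337/240
  47/12 1067/240 43/9
After step 3:
  1409/270 38527/7200 451/80
  33877/7200 2529/500 75379/14400
  3169/720 64729/14400 2663/540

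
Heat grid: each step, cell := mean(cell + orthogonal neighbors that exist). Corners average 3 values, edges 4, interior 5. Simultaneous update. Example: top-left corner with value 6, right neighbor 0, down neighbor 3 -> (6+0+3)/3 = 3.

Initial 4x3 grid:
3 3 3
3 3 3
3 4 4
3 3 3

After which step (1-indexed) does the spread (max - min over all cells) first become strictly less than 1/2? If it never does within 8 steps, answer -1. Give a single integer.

Answer: 2

Derivation:
Step 1: max=7/2, min=3, spread=1/2
Step 2: max=809/240, min=3, spread=89/240
  -> spread < 1/2 first at step 2
Step 3: max=449/135, min=733/240, spread=587/2160
Step 4: max=428617/129600, min=7393/2400, spread=5879/25920
Step 5: max=25525553/7776000, min=10487/3375, spread=272701/1555200
Step 6: max=1524135967/466560000, min=40489247/12960000, spread=2660923/18662400
Step 7: max=91039329053/27993600000, min=271214797/86400000, spread=126629393/1119744000
Step 8: max=5444463199927/1679616000000, min=146958183307/46656000000, spread=1231748807/13436928000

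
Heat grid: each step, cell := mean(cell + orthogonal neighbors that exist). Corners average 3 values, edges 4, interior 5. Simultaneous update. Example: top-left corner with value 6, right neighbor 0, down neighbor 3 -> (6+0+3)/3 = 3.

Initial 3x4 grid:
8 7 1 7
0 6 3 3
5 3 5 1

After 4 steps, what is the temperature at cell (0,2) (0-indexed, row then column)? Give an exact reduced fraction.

Answer: 111881/27000

Derivation:
Step 1: cell (0,2) = 9/2
Step 2: cell (0,2) = 259/60
Step 3: cell (0,2) = 14927/3600
Step 4: cell (0,2) = 111881/27000
Full grid after step 4:
  196931/43200 78739/18000 111881/27000 249979/64800
  3674677/864000 1510373/360000 345287/90000 1590461/432000
  528143/129600 831493/216000 88297/24000 87/25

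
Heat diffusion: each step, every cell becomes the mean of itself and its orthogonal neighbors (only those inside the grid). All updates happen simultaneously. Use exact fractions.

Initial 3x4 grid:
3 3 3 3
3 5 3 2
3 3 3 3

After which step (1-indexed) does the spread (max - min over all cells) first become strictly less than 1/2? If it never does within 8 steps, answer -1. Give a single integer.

Step 1: max=7/2, min=8/3, spread=5/6
Step 2: max=171/50, min=101/36, spread=553/900
Step 3: max=7987/2400, min=41407/14400, spread=1303/2880
  -> spread < 1/2 first at step 3
Step 4: max=70967/21600, min=381437/129600, spread=8873/25920
Step 5: max=28254427/8640000, min=154141687/51840000, spread=123079/414720
Step 6: max=1681047593/518400000, min=9358117733/3110400000, spread=29126713/124416000
Step 7: max=100434726787/31104000000, min=565030092847/186624000000, spread=300626143/1492992000
Step 8: max=5993676723233/1866240000000, min=34120050885773/11197440000000, spread=14736075629/89579520000

Answer: 3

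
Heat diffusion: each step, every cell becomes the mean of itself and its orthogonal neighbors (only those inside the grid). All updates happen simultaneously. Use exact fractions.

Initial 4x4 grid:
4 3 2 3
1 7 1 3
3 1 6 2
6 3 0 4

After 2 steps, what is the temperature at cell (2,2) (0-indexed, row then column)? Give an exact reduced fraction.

Answer: 84/25

Derivation:
Step 1: cell (2,2) = 2
Step 2: cell (2,2) = 84/25
Full grid after step 2:
  125/36 691/240 763/240 43/18
  353/120 363/100 129/50 187/60
  29/8 277/100 84/25 5/2
  37/12 55/16 39/16 3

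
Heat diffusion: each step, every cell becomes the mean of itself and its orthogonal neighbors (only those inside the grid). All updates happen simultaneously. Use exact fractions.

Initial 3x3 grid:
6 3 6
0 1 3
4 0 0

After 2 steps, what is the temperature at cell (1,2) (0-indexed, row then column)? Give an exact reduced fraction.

Answer: 89/40

Derivation:
Step 1: cell (1,2) = 5/2
Step 2: cell (1,2) = 89/40
Full grid after step 2:
  13/4 31/10 7/2
  509/240 119/50 89/40
  16/9 299/240 19/12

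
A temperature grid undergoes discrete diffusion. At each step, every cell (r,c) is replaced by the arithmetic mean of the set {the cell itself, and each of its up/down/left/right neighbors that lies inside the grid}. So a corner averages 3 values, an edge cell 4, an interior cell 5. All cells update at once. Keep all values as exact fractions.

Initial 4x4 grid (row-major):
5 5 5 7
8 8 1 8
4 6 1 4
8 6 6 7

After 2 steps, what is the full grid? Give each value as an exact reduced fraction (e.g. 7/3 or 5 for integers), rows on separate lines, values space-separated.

After step 1:
  6 23/4 9/2 20/3
  25/4 28/5 23/5 5
  13/2 5 18/5 5
  6 13/2 5 17/3
After step 2:
  6 437/80 1291/240 97/18
  487/80 136/25 233/50 319/60
  95/16 136/25 116/25 289/60
  19/3 45/8 623/120 47/9

Answer: 6 437/80 1291/240 97/18
487/80 136/25 233/50 319/60
95/16 136/25 116/25 289/60
19/3 45/8 623/120 47/9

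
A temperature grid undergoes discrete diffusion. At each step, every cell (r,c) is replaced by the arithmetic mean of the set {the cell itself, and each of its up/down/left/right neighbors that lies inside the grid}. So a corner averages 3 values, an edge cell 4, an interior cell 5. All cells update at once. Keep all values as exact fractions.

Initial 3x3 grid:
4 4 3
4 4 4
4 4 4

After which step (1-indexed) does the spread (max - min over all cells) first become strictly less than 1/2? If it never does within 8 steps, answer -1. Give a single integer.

Answer: 1

Derivation:
Step 1: max=4, min=11/3, spread=1/3
  -> spread < 1/2 first at step 1
Step 2: max=4, min=67/18, spread=5/18
Step 3: max=4, min=823/216, spread=41/216
Step 4: max=1429/360, min=49709/12960, spread=347/2592
Step 5: max=14243/3600, min=3003463/777600, spread=2921/31104
Step 6: max=1702517/432000, min=180795461/46656000, spread=24611/373248
Step 7: max=38223259/9720000, min=10878717967/2799360000, spread=207329/4478976
Step 8: max=2034798401/518400000, min=653816447549/167961600000, spread=1746635/53747712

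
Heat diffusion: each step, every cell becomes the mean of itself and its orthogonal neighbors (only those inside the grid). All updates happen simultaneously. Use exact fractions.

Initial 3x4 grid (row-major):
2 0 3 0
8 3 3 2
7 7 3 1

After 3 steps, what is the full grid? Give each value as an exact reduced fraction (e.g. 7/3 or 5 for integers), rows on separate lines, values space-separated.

Answer: 4021/1080 2159/720 1621/720 997/540
1619/360 577/150 1657/600 3089/1440
5671/1080 403/90 401/120 51/20

Derivation:
After step 1:
  10/3 2 3/2 5/3
  5 21/5 14/5 3/2
  22/3 5 7/2 2
After step 2:
  31/9 331/120 239/120 14/9
  149/30 19/5 27/10 239/120
  52/9 601/120 133/40 7/3
After step 3:
  4021/1080 2159/720 1621/720 997/540
  1619/360 577/150 1657/600 3089/1440
  5671/1080 403/90 401/120 51/20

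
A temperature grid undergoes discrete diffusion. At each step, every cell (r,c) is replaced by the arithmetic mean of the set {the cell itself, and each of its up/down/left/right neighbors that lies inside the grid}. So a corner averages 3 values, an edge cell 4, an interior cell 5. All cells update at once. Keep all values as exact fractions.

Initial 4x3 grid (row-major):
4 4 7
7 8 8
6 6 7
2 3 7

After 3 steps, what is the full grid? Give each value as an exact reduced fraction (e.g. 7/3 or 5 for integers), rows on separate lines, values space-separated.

Answer: 463/80 88327/14400 13901/2160
3473/600 37013/6000 23713/3600
4817/900 17449/3000 22493/3600
265/54 37841/7200 155/27

Derivation:
After step 1:
  5 23/4 19/3
  25/4 33/5 15/2
  21/4 6 7
  11/3 9/2 17/3
After step 2:
  17/3 1421/240 235/36
  231/40 321/50 823/120
  127/24 587/100 157/24
  161/36 119/24 103/18
After step 3:
  463/80 88327/14400 13901/2160
  3473/600 37013/6000 23713/3600
  4817/900 17449/3000 22493/3600
  265/54 37841/7200 155/27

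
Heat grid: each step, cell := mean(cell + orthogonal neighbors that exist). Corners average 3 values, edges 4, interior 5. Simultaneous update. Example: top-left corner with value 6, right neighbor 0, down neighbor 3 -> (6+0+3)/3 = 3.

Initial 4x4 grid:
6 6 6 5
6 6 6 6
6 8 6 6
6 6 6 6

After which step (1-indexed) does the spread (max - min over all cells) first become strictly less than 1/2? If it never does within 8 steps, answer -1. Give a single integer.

Answer: 3

Derivation:
Step 1: max=13/2, min=17/3, spread=5/6
Step 2: max=161/25, min=103/18, spread=323/450
Step 3: max=7567/1200, min=1255/216, spread=5353/10800
  -> spread < 1/2 first at step 3
Step 4: max=33971/5400, min=190589/32400, spread=13237/32400
Step 5: max=1013669/162000, min=5754887/972000, spread=327127/972000
Step 6: max=30352997/4860000, min=34757833/5832000, spread=8328817/29160000
Step 7: max=453667291/72900000, min=1046921437/174960000, spread=209400307/874800000
Step 8: max=27153681371/4374000000, min=157634951129/26244000000, spread=5287137097/26244000000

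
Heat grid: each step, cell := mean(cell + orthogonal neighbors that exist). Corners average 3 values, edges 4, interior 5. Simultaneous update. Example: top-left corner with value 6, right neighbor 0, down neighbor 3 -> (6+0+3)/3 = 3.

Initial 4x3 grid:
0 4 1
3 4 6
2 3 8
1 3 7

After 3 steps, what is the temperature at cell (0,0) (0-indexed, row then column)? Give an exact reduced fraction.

Step 1: cell (0,0) = 7/3
Step 2: cell (0,0) = 41/18
Step 3: cell (0,0) = 1159/432
Full grid after step 3:
  1159/432 2963/960 101/27
  1991/720 711/200 6047/1440
  89/30 1527/400 2269/480
  109/36 623/160 683/144

Answer: 1159/432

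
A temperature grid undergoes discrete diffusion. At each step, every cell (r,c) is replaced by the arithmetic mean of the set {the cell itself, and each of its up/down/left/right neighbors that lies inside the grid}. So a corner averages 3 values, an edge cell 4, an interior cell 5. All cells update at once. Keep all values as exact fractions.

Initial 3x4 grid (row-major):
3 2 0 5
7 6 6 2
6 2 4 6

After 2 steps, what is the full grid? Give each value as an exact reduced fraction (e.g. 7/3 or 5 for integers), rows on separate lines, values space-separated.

Answer: 49/12 73/20 179/60 31/9
191/40 419/100 207/50 881/240
5 93/20 83/20 53/12

Derivation:
After step 1:
  4 11/4 13/4 7/3
  11/2 23/5 18/5 19/4
  5 9/2 9/2 4
After step 2:
  49/12 73/20 179/60 31/9
  191/40 419/100 207/50 881/240
  5 93/20 83/20 53/12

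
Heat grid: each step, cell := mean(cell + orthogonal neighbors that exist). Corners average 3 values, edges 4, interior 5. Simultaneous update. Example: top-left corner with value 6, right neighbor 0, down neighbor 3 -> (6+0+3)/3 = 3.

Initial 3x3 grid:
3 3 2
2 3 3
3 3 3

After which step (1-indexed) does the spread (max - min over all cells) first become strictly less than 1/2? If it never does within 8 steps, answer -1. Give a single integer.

Answer: 1

Derivation:
Step 1: max=3, min=8/3, spread=1/3
  -> spread < 1/2 first at step 1
Step 2: max=35/12, min=653/240, spread=47/240
Step 3: max=229/80, min=2939/1080, spread=61/432
Step 4: max=122767/43200, min=177763/64800, spread=511/5184
Step 5: max=7316149/2592000, min=10704911/3888000, spread=4309/62208
Step 6: max=145821901/51840000, min=644856367/233280000, spread=36295/746496
Step 7: max=26172750941/9331200000, min=38781356099/13996800000, spread=305773/8957952
Step 8: max=1567634070527/559872000000, min=2331326488603/839808000000, spread=2575951/107495424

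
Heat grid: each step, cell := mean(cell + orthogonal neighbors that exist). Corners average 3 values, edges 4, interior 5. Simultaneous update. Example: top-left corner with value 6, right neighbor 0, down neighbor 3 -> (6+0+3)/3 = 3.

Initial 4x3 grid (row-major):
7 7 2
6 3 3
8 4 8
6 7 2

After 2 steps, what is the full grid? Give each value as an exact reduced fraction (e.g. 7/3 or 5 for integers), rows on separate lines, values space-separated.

After step 1:
  20/3 19/4 4
  6 23/5 4
  6 6 17/4
  7 19/4 17/3
After step 2:
  209/36 1201/240 17/4
  349/60 507/100 337/80
  25/4 128/25 239/48
  71/12 281/48 44/9

Answer: 209/36 1201/240 17/4
349/60 507/100 337/80
25/4 128/25 239/48
71/12 281/48 44/9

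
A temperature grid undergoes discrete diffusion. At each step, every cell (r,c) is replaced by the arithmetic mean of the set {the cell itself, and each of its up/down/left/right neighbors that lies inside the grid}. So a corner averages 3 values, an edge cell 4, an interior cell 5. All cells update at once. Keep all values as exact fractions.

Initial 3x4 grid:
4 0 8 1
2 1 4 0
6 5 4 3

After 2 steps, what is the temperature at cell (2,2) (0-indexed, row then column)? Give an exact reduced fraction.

Step 1: cell (2,2) = 4
Step 2: cell (2,2) = 103/30
Full grid after step 2:
  17/6 109/40 129/40 11/4
  719/240 163/50 301/100 161/60
  139/36 221/60 103/30 25/9

Answer: 103/30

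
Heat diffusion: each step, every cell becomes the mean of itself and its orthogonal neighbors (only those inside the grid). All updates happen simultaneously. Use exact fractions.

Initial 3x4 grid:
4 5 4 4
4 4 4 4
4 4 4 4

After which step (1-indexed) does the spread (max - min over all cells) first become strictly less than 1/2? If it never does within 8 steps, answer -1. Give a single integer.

Step 1: max=13/3, min=4, spread=1/3
  -> spread < 1/2 first at step 1
Step 2: max=511/120, min=4, spread=31/120
Step 3: max=4531/1080, min=4, spread=211/1080
Step 4: max=448897/108000, min=7247/1800, spread=14077/108000
Step 5: max=4028407/972000, min=435683/108000, spread=5363/48600
Step 6: max=120380809/29160000, min=242869/60000, spread=93859/1166400
Step 7: max=7208674481/1749600000, min=394136467/97200000, spread=4568723/69984000
Step 8: max=431684435629/104976000000, min=11845618889/2916000000, spread=8387449/167961600

Answer: 1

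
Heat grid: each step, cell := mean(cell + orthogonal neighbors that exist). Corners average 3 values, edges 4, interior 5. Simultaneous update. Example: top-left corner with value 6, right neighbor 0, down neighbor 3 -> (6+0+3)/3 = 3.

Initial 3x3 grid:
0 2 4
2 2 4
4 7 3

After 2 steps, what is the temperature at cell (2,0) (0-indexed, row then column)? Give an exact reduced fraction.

Answer: 31/9

Derivation:
Step 1: cell (2,0) = 13/3
Step 2: cell (2,0) = 31/9
Full grid after step 2:
  16/9 151/60 103/36
  83/30 293/100 293/80
  31/9 41/10 143/36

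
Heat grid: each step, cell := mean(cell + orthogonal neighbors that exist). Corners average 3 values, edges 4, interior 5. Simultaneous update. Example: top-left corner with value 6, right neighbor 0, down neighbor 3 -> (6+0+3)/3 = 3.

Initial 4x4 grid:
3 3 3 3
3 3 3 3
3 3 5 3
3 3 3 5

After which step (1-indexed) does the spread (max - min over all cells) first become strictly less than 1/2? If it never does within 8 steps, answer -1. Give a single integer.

Step 1: max=4, min=3, spread=1
Step 2: max=35/9, min=3, spread=8/9
Step 3: max=983/270, min=3, spread=173/270
Step 4: max=7316/2025, min=913/300, spread=4613/8100
Step 5: max=427693/121500, min=27469/9000, spread=113723/243000
  -> spread < 1/2 first at step 5
Step 6: max=12685069/3645000, min=166523/54000, spread=2889533/7290000
Step 7: max=187693937/54675000, min=5023283/1620000, spread=72632543/218700000
Step 8: max=11163194257/3280500000, min=758997343/243000000, spread=1833460253/6561000000

Answer: 5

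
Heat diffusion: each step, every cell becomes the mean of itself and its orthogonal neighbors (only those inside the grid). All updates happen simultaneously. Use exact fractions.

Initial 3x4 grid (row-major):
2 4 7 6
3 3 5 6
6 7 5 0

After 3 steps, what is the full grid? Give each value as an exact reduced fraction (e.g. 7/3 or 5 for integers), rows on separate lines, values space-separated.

Answer: 707/180 1309/300 2201/450 11147/2160
30101/7200 13369/3000 9561/2000 22799/4800
2441/540 4177/900 8179/1800 9727/2160

Derivation:
After step 1:
  3 4 11/2 19/3
  7/2 22/5 26/5 17/4
  16/3 21/4 17/4 11/3
After step 2:
  7/2 169/40 631/120 193/36
  487/120 447/100 118/25 389/80
  169/36 577/120 551/120 73/18
After step 3:
  707/180 1309/300 2201/450 11147/2160
  30101/7200 13369/3000 9561/2000 22799/4800
  2441/540 4177/900 8179/1800 9727/2160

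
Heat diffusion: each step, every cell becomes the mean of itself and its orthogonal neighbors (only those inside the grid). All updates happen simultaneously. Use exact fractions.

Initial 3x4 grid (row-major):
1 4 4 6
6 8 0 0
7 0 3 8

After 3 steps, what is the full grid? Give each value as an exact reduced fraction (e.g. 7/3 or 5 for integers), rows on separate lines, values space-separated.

Answer: 9001/2160 28651/7200 25181/7200 1489/432
3539/800 3853/1000 3563/1000 2679/800
9251/2160 29201/7200 24931/7200 1463/432

Derivation:
After step 1:
  11/3 17/4 7/2 10/3
  11/2 18/5 3 7/2
  13/3 9/2 11/4 11/3
After step 2:
  161/36 901/240 169/48 31/9
  171/40 417/100 327/100 27/8
  43/9 911/240 167/48 119/36
After step 3:
  9001/2160 28651/7200 25181/7200 1489/432
  3539/800 3853/1000 3563/1000 2679/800
  9251/2160 29201/7200 24931/7200 1463/432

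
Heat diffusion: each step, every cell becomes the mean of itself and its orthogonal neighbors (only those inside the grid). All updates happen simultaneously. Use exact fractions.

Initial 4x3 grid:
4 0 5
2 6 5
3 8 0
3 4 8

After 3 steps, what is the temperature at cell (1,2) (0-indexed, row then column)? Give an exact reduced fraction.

Step 1: cell (1,2) = 4
Step 2: cell (1,2) = 1007/240
Step 3: cell (1,2) = 29219/7200
Full grid after step 3:
  133/40 50983/14400 1009/270
  2891/800 23597/6000 29219/7200
  29429/7200 25397/6000 10943/2400
  4501/1080 66103/14400 821/180

Answer: 29219/7200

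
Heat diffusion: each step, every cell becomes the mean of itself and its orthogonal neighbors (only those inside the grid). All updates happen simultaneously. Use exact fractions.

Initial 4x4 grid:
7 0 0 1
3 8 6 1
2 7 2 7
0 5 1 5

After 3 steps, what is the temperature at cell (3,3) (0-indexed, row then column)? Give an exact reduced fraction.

Answer: 1057/270

Derivation:
Step 1: cell (3,3) = 13/3
Step 2: cell (3,3) = 34/9
Step 3: cell (3,3) = 1057/270
Full grid after step 3:
  4129/1080 319/90 2591/900 1321/540
  583/144 469/120 1294/375 2861/900
  13291/3600 2351/600 5903/1500 829/225
  3619/1080 3199/900 844/225 1057/270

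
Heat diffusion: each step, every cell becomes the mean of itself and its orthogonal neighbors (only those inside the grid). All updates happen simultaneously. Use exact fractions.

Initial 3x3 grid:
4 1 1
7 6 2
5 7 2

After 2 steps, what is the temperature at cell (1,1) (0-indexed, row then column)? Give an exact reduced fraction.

Step 1: cell (1,1) = 23/5
Step 2: cell (1,1) = 417/100
Full grid after step 2:
  25/6 97/30 85/36
  613/120 417/100 247/80
  101/18 49/10 137/36

Answer: 417/100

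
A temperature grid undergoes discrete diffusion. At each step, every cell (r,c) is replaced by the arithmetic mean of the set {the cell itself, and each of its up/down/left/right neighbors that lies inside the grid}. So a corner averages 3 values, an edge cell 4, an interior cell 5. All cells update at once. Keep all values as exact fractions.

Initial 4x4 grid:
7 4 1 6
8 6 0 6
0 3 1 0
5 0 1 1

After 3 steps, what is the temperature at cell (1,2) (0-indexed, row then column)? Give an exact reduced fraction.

Answer: 17807/6000

Derivation:
Step 1: cell (1,2) = 14/5
Step 2: cell (1,2) = 11/4
Step 3: cell (1,2) = 17807/6000
Full grid after step 3:
  5311/1080 1235/288 1019/288 7193/2160
  6223/1440 11149/3000 17807/6000 973/360
  24307/7200 3131/1200 599/300 3397/1800
  1085/432 3673/1800 2557/1800 143/108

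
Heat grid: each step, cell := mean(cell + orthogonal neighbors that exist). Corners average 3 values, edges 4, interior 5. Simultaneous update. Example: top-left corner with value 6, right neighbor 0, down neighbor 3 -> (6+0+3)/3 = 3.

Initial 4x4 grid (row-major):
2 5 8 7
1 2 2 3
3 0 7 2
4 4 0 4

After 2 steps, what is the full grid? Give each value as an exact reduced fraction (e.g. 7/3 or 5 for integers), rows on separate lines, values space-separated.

Answer: 107/36 173/48 403/80 5
13/6 317/100 88/25 179/40
163/60 57/25 351/100 117/40
23/9 757/240 199/80 13/4

Derivation:
After step 1:
  8/3 17/4 11/2 6
  2 2 22/5 7/2
  2 16/5 11/5 4
  11/3 2 15/4 2
After step 2:
  107/36 173/48 403/80 5
  13/6 317/100 88/25 179/40
  163/60 57/25 351/100 117/40
  23/9 757/240 199/80 13/4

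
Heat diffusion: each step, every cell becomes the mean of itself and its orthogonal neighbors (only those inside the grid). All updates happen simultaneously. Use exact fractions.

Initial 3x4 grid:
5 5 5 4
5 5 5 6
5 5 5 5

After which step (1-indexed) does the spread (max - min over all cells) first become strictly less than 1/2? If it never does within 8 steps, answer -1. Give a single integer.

Step 1: max=16/3, min=19/4, spread=7/12
Step 2: max=77/15, min=59/12, spread=13/60
  -> spread < 1/2 first at step 2
Step 3: max=692/135, min=11899/2400, spread=3629/21600
Step 4: max=164401/32400, min=119531/24000, spread=60683/648000
Step 5: max=4925947/972000, min=1077811/216000, spread=30319/388800
Step 6: max=294600953/58320000, min=32390767/6480000, spread=61681/1166400
Step 7: max=8828547701/1749600000, min=972169639/194400000, spread=1580419/34992000
Step 8: max=529013917609/104976000000, min=58387225901/11664000000, spread=7057769/209952000

Answer: 2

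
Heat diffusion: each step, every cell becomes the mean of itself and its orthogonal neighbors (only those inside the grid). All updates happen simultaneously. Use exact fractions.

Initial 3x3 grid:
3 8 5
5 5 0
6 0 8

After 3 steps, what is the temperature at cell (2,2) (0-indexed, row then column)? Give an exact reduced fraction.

Answer: 8221/2160

Derivation:
Step 1: cell (2,2) = 8/3
Step 2: cell (2,2) = 143/36
Step 3: cell (2,2) = 8221/2160
Full grid after step 3:
  1267/270 68417/14400 9431/2160
  7363/1600 8393/2000 10207/2400
  4463/1080 59767/14400 8221/2160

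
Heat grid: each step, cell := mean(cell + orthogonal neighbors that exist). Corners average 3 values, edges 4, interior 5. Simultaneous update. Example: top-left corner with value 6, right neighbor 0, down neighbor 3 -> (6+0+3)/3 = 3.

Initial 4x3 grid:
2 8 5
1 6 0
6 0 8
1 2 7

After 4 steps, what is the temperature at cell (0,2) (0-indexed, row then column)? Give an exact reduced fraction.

Answer: 561223/129600

Derivation:
Step 1: cell (0,2) = 13/3
Step 2: cell (0,2) = 43/9
Step 3: cell (0,2) = 1843/432
Step 4: cell (0,2) = 561223/129600
Full grid after step 4:
  511073/129600 128661/32000 561223/129600
  767323/216000 479261/120000 439849/108000
  248021/72000 321077/90000 440969/108000
  34579/10800 1577291/432000 247699/64800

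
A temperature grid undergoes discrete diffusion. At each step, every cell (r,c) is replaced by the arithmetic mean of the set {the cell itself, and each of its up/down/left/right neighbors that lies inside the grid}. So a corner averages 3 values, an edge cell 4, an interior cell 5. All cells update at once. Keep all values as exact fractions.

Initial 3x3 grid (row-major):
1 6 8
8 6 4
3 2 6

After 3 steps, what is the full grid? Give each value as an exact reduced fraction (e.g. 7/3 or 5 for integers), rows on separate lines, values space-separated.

After step 1:
  5 21/4 6
  9/2 26/5 6
  13/3 17/4 4
After step 2:
  59/12 429/80 23/4
  571/120 126/25 53/10
  157/36 1067/240 19/4
After step 3:
  401/80 25283/4800 1313/240
  34337/7200 1868/375 521/100
  9767/2160 66949/14400 3479/720

Answer: 401/80 25283/4800 1313/240
34337/7200 1868/375 521/100
9767/2160 66949/14400 3479/720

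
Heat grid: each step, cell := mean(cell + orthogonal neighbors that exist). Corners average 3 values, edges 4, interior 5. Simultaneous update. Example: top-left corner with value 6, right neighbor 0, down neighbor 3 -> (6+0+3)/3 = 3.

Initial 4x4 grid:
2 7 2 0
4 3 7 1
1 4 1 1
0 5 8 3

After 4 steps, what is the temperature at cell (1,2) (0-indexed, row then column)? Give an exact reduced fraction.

Step 1: cell (1,2) = 14/5
Step 2: cell (1,2) = 73/20
Step 3: cell (1,2) = 5917/2000
Step 4: cell (1,2) = 64693/20000
Full grid after step 4:
  223391/64800 190739/54000 18089/6000 12077/4320
  738881/216000 591281/180000 64693/20000 195823/72000
  221323/72000 203899/60000 63701/20000 25079/8000
  13633/4320 58457/18000 20953/6000 23387/7200

Answer: 64693/20000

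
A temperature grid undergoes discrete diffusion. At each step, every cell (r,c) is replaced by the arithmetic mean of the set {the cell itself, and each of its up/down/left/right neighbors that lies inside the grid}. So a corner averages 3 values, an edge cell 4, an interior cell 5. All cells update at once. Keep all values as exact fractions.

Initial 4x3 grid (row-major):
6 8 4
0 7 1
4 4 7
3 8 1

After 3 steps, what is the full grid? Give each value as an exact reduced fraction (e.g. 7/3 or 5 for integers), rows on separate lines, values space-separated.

After step 1:
  14/3 25/4 13/3
  17/4 4 19/4
  11/4 6 13/4
  5 4 16/3
After step 2:
  91/18 77/16 46/9
  47/12 101/20 49/12
  9/2 4 29/6
  47/12 61/12 151/36
After step 3:
  1985/432 4807/960 2017/432
  1667/360 1749/400 1717/360
  49/12 352/75 77/18
  9/2 619/144 127/27

Answer: 1985/432 4807/960 2017/432
1667/360 1749/400 1717/360
49/12 352/75 77/18
9/2 619/144 127/27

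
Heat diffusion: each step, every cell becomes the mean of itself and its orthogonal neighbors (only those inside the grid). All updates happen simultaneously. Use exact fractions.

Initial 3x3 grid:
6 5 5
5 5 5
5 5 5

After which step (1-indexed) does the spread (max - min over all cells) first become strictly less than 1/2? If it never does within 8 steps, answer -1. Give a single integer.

Answer: 1

Derivation:
Step 1: max=16/3, min=5, spread=1/3
  -> spread < 1/2 first at step 1
Step 2: max=95/18, min=5, spread=5/18
Step 3: max=1121/216, min=5, spread=41/216
Step 4: max=66931/12960, min=1811/360, spread=347/2592
Step 5: max=3994937/777600, min=18157/3600, spread=2921/31104
Step 6: max=239108539/46656000, min=2185483/432000, spread=24611/373248
Step 7: max=14315522033/2799360000, min=49256741/9720000, spread=207329/4478976
Step 8: max=857837952451/167961600000, min=2630801599/518400000, spread=1746635/53747712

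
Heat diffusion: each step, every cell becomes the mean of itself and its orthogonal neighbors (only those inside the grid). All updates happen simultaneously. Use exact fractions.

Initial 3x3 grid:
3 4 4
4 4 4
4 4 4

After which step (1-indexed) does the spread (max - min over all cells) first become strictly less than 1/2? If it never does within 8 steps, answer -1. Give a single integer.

Step 1: max=4, min=11/3, spread=1/3
  -> spread < 1/2 first at step 1
Step 2: max=4, min=67/18, spread=5/18
Step 3: max=4, min=823/216, spread=41/216
Step 4: max=1429/360, min=49709/12960, spread=347/2592
Step 5: max=14243/3600, min=3003463/777600, spread=2921/31104
Step 6: max=1702517/432000, min=180795461/46656000, spread=24611/373248
Step 7: max=38223259/9720000, min=10878717967/2799360000, spread=207329/4478976
Step 8: max=2034798401/518400000, min=653816447549/167961600000, spread=1746635/53747712

Answer: 1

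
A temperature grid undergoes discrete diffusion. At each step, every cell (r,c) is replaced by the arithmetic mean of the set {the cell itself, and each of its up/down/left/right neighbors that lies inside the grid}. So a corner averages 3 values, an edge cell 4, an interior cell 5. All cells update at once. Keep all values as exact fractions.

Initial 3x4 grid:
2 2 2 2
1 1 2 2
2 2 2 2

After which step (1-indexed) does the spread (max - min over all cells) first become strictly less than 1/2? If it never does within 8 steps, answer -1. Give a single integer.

Answer: 2

Derivation:
Step 1: max=2, min=3/2, spread=1/2
Step 2: max=2, min=193/120, spread=47/120
  -> spread < 1/2 first at step 2
Step 3: max=783/400, min=11819/7200, spread=91/288
Step 4: max=4627/2400, min=724801/432000, spread=108059/432000
Step 5: max=917341/480000, min=43976339/25920000, spread=222403/1036800
Step 6: max=163439357/86400000, min=2669674201/1555200000, spread=10889369/62208000
Step 7: max=9735808463/5184000000, min=161479544459/93312000000, spread=110120063/746496000
Step 8: max=193394672839/103680000000, min=9760480483681/5598720000000, spread=5462654797/44789760000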